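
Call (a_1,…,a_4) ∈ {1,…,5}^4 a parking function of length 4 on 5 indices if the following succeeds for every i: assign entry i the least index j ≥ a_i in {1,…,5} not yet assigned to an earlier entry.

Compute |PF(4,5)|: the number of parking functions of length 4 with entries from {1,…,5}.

432

|PF(4,5)| = 2·6^3 = 2×216 = 432 [KW]
E.g. (2,4,1,4) → sorted (1,2,4,4): b_i ≤ 1+i ∀i, a PF.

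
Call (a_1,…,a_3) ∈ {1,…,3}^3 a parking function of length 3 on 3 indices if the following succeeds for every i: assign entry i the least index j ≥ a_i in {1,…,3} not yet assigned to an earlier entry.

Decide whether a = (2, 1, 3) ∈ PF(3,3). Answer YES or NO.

YES

Order a: b = (1, 2, 3).
  b_1=1 ≤ 1
  b_2=2 ≤ 2
  b_3=3 ≤ 3
All bounds hold ⇒ YES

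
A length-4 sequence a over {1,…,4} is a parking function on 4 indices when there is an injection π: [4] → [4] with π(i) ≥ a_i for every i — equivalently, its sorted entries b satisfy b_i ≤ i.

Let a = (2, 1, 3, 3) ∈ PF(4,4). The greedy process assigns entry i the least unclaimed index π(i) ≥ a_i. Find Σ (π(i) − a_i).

1

Σπ = 4·5/2 = 10 (π permutes [4]); Σa = 2+1+3+3 = 9; disp = 10−9 = 1.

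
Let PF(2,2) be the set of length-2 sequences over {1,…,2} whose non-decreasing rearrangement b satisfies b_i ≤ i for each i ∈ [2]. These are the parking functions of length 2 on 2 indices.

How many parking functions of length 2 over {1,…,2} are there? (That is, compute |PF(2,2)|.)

|PF(2,2)| = (2+1−2)·(2+1)^{2−1} = 1·3 = 3 [KW]
One tuple (1,2) → sorted (1,2): b_i ≤ i ∀i, a PF.

3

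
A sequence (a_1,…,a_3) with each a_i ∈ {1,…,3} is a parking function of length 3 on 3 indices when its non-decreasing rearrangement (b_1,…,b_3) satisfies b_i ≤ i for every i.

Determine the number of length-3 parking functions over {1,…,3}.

16

Count = (3−3+1)·(3+1)^(3−1) = 1·16 = 16 [KW]
Check (3,1,2) → sorted (1,2,3): b_i ≤ i ∀i, a PF.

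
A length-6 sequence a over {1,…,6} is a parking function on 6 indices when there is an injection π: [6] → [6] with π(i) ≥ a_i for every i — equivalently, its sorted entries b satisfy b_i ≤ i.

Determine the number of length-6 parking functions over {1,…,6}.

Count = (6+1−6)·(6+1)^{6−1} = 1·16807 = 16807 (Pollak)
Example (6,2,2,5,1,1) → sorted (1,1,2,2,5,6): b_i ≤ i ∀i, a PF.

16807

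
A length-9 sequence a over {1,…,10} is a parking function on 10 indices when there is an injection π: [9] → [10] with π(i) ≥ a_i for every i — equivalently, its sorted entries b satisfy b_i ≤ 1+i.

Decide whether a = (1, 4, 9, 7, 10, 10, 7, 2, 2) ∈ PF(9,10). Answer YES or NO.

Rearranged: b = (1, 2, 2, 4, 7, 7, 9, 10, 10).
  b_1=1 ≤ 2
  b_2=2 ≤ 3
  b_3=2 ≤ 4
  b_4=4 ≤ 5
  b_5=7 > 6
  fails at i=5 ⇒ NO

NO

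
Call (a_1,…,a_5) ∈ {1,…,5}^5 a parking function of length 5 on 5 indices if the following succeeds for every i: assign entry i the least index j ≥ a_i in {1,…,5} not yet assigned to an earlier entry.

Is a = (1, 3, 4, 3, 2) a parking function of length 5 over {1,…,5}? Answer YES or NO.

YES

Rearranged: b = (1, 2, 3, 3, 4).
  b_1=1 ≤ 1
  b_2=2 ≤ 2
  b_3=3 ≤ 3
  b_4=3 ≤ 4
  b_5=4 ≤ 5
All bounds hold ⇒ YES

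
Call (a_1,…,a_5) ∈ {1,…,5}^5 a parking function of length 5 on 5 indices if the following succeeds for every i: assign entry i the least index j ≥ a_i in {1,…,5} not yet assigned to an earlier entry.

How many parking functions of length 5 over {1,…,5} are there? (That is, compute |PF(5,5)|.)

|PF| = (6−5)·6^(5−1) = 1×1296 = 1296 (Pollak)
Check (3,4,2,1,5) → sorted (1,2,3,4,5): b_i ≤ i ∀i, a PF.

1296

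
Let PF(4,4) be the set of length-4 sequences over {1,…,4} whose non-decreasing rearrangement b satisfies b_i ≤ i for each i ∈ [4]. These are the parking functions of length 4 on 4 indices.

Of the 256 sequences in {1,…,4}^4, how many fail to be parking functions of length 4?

|PF(4,4)| = (4−4+1)·(4+1)^(4−1) = 1·125 = 125 (Pollak)
Check (2,2,2,2) → sorted (2,2,2,2): b_1=2>1, not a PF.
Total 256; non-PF = 256−125 = 131

131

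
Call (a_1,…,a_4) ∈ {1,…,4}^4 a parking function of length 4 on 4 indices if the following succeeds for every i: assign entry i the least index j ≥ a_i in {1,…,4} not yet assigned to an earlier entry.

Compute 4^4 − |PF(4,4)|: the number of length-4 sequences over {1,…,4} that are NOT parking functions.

|PF(4,4)| = (4+1−4)·(4+1)^{4−1} = 1·125 = 125 (Konheim–Weiss)
One tuple (3,1,4,4) → sorted (1,3,4,4): b_2=3>2, not a PF.
So 256 − 125 = 131 fail.

131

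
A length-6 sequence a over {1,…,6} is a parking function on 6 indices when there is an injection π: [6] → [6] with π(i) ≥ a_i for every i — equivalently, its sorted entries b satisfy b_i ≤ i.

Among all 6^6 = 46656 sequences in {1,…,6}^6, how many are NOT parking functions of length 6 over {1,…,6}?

29849

|PF| = (6−6+1)·(6+1)^(6−1) = 1×16807 = 16807 [KW]
One tuple (6,5,5,5,5,4) → sorted (4,5,5,5,5,6): b_1=4>1, not a PF.
So 46656 − 16807 = 29849 fail.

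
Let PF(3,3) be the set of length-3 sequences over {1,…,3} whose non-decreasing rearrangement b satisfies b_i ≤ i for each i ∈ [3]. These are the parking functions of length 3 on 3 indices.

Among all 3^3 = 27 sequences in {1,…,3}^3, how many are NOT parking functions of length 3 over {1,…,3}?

11

|PF(3,3)| = (3−3+1)·(3+1)^(3−1) = 1·16 = 16 (Pollak)
Check (2,3,2) → sorted (2,2,3): b_1=2>1, not a PF.
Total 27; non-PF = 27−16 = 11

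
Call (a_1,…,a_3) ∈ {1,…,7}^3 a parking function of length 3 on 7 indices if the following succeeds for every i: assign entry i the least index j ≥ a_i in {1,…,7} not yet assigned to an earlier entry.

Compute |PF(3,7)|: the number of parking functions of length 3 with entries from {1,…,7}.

320

#PF = (7+1−3)·(7+1)^{3−1} = 5×64 = 320 [KW]
Example (3,1,7) → sorted (1,3,7): b_i ≤ 4+i ∀i, a PF.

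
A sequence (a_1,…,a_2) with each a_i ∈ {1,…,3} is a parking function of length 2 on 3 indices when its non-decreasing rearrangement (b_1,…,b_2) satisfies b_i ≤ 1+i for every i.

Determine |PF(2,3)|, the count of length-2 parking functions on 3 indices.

|PF(2,3)| = (3−2+1)·(3+1)^(2−1) = 2·4 = 8 (Konheim–Weiss)
E.g. (2,1) → sorted (1,2): b_i ≤ 1+i ∀i, a PF.

8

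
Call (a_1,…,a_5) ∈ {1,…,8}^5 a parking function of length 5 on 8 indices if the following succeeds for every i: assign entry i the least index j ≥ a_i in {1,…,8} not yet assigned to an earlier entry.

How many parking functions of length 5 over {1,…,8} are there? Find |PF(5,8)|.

|PF(5,8)| = (9−5)·9^(5−1) = 4 · 6561 = 26244
Example (2,1,5,4,6) → sorted (1,2,4,5,6): b_i ≤ 3+i ∀i, a PF.

26244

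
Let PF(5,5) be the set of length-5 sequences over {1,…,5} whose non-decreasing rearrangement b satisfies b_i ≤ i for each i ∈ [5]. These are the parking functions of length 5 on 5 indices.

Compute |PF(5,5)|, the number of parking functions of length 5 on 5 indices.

|PF| = (6−5)·6^(5−1) = 1·1296 = 1296 (Konheim–Weiss)
Example (4,1,1,1,5) → sorted (1,1,1,4,5): b_i ≤ i ∀i, a PF.

1296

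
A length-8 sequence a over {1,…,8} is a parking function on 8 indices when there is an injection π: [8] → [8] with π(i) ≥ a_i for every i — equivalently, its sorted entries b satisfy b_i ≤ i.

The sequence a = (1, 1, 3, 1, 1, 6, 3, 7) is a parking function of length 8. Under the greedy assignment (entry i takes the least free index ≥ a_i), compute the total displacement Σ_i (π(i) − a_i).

Σπ = 8·9/2 = 36 (π permutes [8]); Σa = 1+1+3+1+1+6+3+7 = 23; disp = 36−23 = 13.

13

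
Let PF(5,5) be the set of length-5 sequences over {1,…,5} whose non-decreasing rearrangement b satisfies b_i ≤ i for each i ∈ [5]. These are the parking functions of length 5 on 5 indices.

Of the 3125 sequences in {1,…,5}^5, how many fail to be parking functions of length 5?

|PF(5,5)| = (5+1−5)·(5+1)^{5−1} = 1×1296 = 1296
One tuple (3,2,2,4,3) → sorted (2,2,3,3,4): b_1=2>1, not a PF.
5^5 − 1296 = 3125 − 1296 = 1829

1829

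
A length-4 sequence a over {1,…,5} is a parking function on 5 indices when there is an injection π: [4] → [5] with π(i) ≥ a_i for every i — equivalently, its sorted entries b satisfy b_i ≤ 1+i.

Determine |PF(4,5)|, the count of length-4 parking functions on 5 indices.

|PF(4,5)| = (5+1−4)·(5+1)^{4−1} = 2·216 = 432 [KW]
Check (4,4,1,2) → sorted (1,2,4,4): b_i ≤ 1+i ∀i, a PF.

432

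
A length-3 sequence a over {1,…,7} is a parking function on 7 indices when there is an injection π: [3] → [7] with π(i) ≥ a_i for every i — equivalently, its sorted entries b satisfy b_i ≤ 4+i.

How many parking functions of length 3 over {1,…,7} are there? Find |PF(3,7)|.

320

|PF| = (8−3)·8^(3−1) = 5×64 = 320
E.g. (2,2,4) → sorted (2,2,4): b_i ≤ 4+i ∀i, a PF.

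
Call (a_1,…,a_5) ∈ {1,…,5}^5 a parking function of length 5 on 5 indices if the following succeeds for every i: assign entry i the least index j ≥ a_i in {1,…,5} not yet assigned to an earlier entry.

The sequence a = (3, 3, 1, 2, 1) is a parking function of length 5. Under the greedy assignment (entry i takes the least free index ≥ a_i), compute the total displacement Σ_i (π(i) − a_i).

Σπ = 5·6/2 = 15 (π permutes [5]); Σa = 3+3+1+2+1 = 10; disp = 15−10 = 5.

5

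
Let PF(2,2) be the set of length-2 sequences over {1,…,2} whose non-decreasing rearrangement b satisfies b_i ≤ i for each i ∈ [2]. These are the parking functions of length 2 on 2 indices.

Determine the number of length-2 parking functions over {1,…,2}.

|PF| = (2−2+1)·(2+1)^(2−1) = 1×3 = 3
Example (1,1) → sorted (1,1): b_i ≤ i ∀i, a PF.

3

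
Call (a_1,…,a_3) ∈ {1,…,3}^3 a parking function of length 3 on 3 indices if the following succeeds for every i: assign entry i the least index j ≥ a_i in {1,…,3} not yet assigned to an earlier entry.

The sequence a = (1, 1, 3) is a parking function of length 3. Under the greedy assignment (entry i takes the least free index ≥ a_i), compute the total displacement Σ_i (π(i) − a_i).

1

Σπ = 6 ({1..3} each once); Σa = 1+1+3 = 5; disp = 6−5 = 1.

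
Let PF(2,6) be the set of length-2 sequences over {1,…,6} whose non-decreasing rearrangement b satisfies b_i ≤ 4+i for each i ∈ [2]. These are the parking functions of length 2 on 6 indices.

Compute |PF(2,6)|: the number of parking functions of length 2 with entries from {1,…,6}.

35

|PF| = (7−2)·7^(2−1) = 5 · 7 = 35 (Pollak)
One tuple (5,6) → sorted (5,6): b_i ≤ 4+i ∀i, a PF.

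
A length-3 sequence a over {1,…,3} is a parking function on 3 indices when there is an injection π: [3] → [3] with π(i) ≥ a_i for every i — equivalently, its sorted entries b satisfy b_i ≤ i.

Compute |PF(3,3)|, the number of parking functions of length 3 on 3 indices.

Count = 1·4^2 = 1·16 = 16
Example (2,2,1) → sorted (1,2,2): b_i ≤ i ∀i, a PF.

16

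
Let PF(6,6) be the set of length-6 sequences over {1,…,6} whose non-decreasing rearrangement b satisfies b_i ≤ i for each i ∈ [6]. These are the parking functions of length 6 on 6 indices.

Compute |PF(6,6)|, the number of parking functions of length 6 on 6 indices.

|PF| = (6−6+1)·(6+1)^(6−1) = 1·16807 = 16807 (Pollak)
One tuple (5,3,6,1,2,2) → sorted (1,2,2,3,5,6): b_i ≤ i ∀i, a PF.

16807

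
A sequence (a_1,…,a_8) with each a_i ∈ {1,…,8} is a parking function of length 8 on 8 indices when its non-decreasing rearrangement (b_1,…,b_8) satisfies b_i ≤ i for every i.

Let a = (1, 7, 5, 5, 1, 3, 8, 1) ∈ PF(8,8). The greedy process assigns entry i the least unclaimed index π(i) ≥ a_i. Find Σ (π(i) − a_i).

Σπ = 8·9/2 = 36 (π permutes [8]); Σa = 1+7+5+5+1+3+8+1 = 31; disp = 36−31 = 5.

5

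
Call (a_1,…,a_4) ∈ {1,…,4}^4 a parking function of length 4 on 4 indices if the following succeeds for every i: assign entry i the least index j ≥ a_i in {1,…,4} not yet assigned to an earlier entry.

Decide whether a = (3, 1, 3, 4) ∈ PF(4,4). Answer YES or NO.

NO

Rearranged: b = (1, 3, 3, 4).
  b_1=1 ≤ 1
  b_2=3 > 2
  fails at i=2 ⇒ NO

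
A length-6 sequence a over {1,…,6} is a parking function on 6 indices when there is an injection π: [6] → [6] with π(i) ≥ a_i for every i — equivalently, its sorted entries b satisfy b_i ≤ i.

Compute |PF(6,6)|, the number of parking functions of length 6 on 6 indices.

16807

|PF| = 1·7^5 = 1 · 16807 = 16807
E.g. (1,2,3,5,3,6) → sorted (1,2,3,3,5,6): b_i ≤ i ∀i, a PF.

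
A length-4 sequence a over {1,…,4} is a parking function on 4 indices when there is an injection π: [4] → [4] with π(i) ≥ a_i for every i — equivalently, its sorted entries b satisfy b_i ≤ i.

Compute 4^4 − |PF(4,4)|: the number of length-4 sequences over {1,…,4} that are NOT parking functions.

131

Count = (5−4)·5^(4−1) = 1×125 = 125
Check (2,4,2,4) → sorted (2,2,4,4): b_1=2>1, not a PF.
4^4 − 125 = 256 − 125 = 131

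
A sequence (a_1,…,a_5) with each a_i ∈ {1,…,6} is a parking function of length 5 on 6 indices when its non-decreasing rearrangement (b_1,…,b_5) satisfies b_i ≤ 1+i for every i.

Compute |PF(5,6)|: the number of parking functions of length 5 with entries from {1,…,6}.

4802

#PF = 2·7^4 = 2 · 2401 = 4802 (Pollak)
One tuple (3,2,4,3,5) → sorted (2,3,3,4,5): b_i ≤ 1+i ∀i, a PF.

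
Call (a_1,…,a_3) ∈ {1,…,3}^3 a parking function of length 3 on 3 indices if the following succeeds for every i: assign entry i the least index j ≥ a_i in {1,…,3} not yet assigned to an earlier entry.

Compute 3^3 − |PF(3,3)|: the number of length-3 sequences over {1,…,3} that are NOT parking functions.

11

#PF = (3−3+1)·(3+1)^(3−1) = 1·16 = 16 [KW]
Example (3,3,2) → sorted (2,3,3): b_1=2>1, not a PF.
Total 27; non-PF = 27−16 = 11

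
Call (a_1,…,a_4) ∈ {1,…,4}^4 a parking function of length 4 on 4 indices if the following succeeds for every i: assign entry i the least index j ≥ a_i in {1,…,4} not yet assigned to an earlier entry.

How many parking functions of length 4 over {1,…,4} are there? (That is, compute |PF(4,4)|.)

125

|PF| = (4+1−4)·(4+1)^{4−1} = 1×125 = 125 (Konheim–Weiss)
Example (1,1,3,2) → sorted (1,1,2,3): b_i ≤ i ∀i, a PF.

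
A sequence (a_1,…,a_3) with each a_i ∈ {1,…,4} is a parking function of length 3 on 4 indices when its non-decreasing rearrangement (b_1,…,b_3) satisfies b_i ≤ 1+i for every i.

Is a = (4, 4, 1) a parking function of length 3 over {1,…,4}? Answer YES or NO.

Rearranged: b = (1, 4, 4).
  b_1=1 ≤ 2
  b_2=4 > 3
  fails at i=2 ⇒ NO

NO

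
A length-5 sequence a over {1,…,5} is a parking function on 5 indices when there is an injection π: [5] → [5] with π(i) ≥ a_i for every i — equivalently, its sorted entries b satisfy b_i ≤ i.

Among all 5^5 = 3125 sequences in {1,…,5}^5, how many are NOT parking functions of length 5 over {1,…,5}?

1829

Count = (6−5)·6^(5−1) = 1×1296 = 1296
E.g. (2,4,3,5,3) → sorted (2,3,3,4,5): b_1=2>1, not a PF.
Total 3125; non-PF = 3125−1296 = 1829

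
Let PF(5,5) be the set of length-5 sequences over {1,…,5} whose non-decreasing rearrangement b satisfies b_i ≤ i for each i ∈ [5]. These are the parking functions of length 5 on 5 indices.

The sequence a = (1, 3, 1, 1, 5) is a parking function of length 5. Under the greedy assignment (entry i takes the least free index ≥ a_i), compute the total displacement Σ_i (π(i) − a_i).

Σπ(i) = 1+…+5 = 15; Σa = 1+3+1+1+5 = 11; disp = 15−11 = 4.

4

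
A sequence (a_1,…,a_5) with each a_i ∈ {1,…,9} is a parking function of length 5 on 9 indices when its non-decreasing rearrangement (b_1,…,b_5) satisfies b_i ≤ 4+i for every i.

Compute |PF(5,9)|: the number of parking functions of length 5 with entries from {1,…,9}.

50000

Count = (10−5)·10^(5−1) = 5 · 10000 = 50000
Check (4,6,1,3,2) → sorted (1,2,3,4,6): b_i ≤ 4+i ∀i, a PF.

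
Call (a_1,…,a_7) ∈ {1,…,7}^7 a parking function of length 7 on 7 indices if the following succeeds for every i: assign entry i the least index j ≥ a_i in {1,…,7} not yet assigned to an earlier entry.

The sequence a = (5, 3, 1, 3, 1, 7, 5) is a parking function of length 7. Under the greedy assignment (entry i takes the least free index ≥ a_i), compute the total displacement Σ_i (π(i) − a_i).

Σπ = 28 ({1..7} each once); Σa = 5+3+1+3+1+7+5 = 25; disp = 28−25 = 3.

3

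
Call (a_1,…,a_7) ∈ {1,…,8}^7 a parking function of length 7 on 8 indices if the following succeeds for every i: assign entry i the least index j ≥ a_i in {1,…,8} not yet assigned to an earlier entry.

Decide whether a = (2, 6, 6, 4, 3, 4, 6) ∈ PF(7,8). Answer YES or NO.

YES

Order a: b = (2, 3, 4, 4, 6, 6, 6).
  b_1=2 ≤ 2
  b_2=3 ≤ 3
  b_3=4 ≤ 4
  b_4=4 ≤ 5
  b_5=6 ≤ 6
  b_6=6 ≤ 7
  b_7=6 ≤ 8
All bounds hold ⇒ YES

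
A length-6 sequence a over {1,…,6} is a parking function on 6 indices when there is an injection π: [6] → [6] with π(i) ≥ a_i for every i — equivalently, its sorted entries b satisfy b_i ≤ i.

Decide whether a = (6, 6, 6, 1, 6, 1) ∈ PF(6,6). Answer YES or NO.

NO

Sorted: b = (1, 1, 6, 6, 6, 6).
  b_1=1 ≤ 1
  b_2=1 ≤ 2
  b_3=6 > 3
  fails at i=3 ⇒ NO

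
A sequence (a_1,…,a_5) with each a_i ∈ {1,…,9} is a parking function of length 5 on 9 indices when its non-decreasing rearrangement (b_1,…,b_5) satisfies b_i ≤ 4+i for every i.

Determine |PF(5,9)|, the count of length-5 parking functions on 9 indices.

|PF| = (9−5+1)·(9+1)^(5−1) = 5 · 10000 = 50000 [KW]
Example (6,6,4,6,8) → sorted (4,6,6,6,8): b_i ≤ 4+i ∀i, a PF.

50000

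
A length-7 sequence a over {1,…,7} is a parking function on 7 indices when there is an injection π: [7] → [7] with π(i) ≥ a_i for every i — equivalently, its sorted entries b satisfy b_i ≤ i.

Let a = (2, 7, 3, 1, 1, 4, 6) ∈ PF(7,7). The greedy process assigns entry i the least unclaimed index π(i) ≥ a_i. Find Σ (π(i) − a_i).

Σπ = 28 ({1..7} each once); Σa = 2+7+3+1+1+4+6 = 24; disp = 28−24 = 4.

4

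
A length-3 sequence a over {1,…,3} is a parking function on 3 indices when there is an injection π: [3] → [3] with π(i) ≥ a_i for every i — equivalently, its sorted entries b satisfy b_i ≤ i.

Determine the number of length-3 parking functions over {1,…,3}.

#PF = (3−3+1)·(3+1)^(3−1) = 1×16 = 16
Check (1,2,2) → sorted (1,2,2): b_i ≤ i ∀i, a PF.

16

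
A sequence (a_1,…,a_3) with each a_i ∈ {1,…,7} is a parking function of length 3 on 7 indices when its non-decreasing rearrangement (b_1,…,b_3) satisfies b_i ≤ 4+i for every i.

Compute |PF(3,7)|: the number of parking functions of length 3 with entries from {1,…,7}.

|PF| = (8−3)·8^(3−1) = 5×64 = 320 (Pollak)
Example (2,5,3) → sorted (2,3,5): b_i ≤ 4+i ∀i, a PF.

320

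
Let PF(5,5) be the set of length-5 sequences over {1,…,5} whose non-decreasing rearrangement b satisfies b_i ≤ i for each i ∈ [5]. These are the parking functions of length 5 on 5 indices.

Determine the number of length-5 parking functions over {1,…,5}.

|PF(5,5)| = (5+1−5)·(5+1)^{5−1} = 1 · 1296 = 1296 [KW]
E.g. (3,1,3,3,2) → sorted (1,2,3,3,3): b_i ≤ i ∀i, a PF.

1296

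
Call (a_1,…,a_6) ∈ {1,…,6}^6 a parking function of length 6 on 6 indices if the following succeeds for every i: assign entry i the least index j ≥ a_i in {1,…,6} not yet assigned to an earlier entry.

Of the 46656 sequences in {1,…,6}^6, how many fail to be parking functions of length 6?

#PF = (6−6+1)·(6+1)^(6−1) = 1×16807 = 16807 (Konheim–Weiss)
One tuple (5,5,5,6,3,2) → sorted (2,3,5,5,5,6): b_1=2>1, not a PF.
6^6 − 16807 = 46656 − 16807 = 29849

29849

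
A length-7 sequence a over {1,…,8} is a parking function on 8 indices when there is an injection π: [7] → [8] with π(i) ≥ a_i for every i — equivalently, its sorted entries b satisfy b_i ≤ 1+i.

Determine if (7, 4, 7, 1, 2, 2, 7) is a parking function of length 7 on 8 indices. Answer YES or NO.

Sorted: b = (1, 2, 2, 4, 7, 7, 7).
  b_1=1 ≤ 2
  b_2=2 ≤ 3
  b_3=2 ≤ 4
  b_4=4 ≤ 5
  b_5=7 > 6
  fails at i=5 ⇒ NO

NO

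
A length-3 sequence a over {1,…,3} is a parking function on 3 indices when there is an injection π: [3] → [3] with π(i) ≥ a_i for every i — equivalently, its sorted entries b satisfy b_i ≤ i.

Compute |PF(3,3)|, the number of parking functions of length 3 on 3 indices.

Count = 1·4^2 = 1 · 16 = 16
Check (1,3,1) → sorted (1,1,3): b_i ≤ i ∀i, a PF.

16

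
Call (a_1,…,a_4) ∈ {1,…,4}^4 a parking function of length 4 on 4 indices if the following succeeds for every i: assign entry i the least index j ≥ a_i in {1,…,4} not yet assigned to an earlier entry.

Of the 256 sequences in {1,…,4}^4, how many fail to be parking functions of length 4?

131

#PF = (4−4+1)·(4+1)^(4−1) = 1·125 = 125 (Konheim–Weiss)
Example (4,3,3,2) → sorted (2,3,3,4): b_1=2>1, not a PF.
4^4 − 125 = 256 − 125 = 131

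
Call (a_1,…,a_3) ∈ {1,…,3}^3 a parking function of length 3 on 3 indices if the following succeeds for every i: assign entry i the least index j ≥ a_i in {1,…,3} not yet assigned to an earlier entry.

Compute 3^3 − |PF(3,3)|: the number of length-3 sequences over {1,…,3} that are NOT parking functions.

11

Count = 1·4^2 = 1×16 = 16 (Konheim–Weiss)
Example (1,3,3) → sorted (1,3,3): b_2=3>2, not a PF.
So 27 − 16 = 11 fail.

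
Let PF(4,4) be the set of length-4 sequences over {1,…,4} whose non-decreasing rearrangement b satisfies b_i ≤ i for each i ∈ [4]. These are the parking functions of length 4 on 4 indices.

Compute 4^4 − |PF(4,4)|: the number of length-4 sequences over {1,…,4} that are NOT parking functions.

|PF| = 1·5^3 = 1·125 = 125 (Pollak)
E.g. (4,3,3,2) → sorted (2,3,3,4): b_1=2>1, not a PF.
So 256 − 125 = 131 fail.

131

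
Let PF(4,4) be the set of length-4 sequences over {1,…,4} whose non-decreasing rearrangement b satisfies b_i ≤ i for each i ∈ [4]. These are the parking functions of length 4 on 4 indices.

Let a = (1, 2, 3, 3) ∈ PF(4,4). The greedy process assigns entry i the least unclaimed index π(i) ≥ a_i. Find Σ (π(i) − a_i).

Σπ = 4·5/2 = 10 (π permutes [4]); Σa = 1+2+3+3 = 9; disp = 10−9 = 1.

1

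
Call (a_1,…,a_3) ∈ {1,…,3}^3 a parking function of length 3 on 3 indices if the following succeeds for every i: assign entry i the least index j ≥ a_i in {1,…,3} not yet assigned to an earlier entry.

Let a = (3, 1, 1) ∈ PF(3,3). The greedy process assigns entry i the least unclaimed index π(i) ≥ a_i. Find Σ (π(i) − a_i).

Σπ(i) = 1+…+3 = 6; Σa = 3+1+1 = 5; disp = 6−5 = 1.

1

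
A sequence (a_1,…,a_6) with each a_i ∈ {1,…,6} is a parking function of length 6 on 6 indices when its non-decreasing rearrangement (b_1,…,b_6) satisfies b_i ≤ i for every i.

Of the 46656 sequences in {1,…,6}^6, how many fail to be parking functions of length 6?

29849

#PF = (6+1−6)·(6+1)^{6−1} = 1·16807 = 16807 (Konheim–Weiss)
Example (6,3,4,4,4,3) → sorted (3,3,4,4,4,6): b_1=3>1, not a PF.
6^6 − 16807 = 46656 − 16807 = 29849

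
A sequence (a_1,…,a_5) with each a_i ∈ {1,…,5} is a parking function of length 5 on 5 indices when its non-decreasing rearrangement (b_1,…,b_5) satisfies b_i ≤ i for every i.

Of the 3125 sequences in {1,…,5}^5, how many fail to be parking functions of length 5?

Count = (6−5)·6^(5−1) = 1 · 1296 = 1296
One tuple (5,2,2,5,5) → sorted (2,2,5,5,5): b_1=2>1, not a PF.
5^5 − 1296 = 3125 − 1296 = 1829

1829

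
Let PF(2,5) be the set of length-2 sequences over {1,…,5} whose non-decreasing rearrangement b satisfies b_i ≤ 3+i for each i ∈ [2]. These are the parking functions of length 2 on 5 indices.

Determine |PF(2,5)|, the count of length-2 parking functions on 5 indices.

24

Count = 4·6^1 = 4·6 = 24 [KW]
E.g. (2,4) → sorted (2,4): b_i ≤ 3+i ∀i, a PF.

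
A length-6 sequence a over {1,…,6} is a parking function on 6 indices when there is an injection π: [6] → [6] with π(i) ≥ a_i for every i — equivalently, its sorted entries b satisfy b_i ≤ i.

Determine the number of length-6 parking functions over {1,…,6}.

16807

#PF = (6−6+1)·(6+1)^(6−1) = 1 · 16807 = 16807
Check (2,4,5,2,2,1) → sorted (1,2,2,2,4,5): b_i ≤ i ∀i, a PF.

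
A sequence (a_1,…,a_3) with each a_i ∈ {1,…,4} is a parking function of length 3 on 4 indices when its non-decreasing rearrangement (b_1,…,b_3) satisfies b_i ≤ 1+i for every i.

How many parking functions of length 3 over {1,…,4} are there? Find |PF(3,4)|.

#PF = (4+1−3)·(4+1)^{3−1} = 2·25 = 50 [KW]
E.g. (4,2,2) → sorted (2,2,4): b_i ≤ 1+i ∀i, a PF.

50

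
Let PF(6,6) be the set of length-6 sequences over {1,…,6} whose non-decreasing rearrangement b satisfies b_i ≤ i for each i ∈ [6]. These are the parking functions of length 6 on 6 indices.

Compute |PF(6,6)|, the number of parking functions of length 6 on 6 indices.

16807

#PF = (6+1−6)·(6+1)^{6−1} = 1·16807 = 16807 (Konheim–Weiss)
One tuple (1,6,3,5,1,3) → sorted (1,1,3,3,5,6): b_i ≤ i ∀i, a PF.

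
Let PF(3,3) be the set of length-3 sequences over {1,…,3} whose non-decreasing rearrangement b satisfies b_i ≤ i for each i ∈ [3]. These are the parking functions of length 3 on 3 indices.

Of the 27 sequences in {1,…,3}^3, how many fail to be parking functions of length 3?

|PF(3,3)| = (3+1−3)·(3+1)^{3−1} = 1×16 = 16 (Konheim–Weiss)
One tuple (3,1,3) → sorted (1,3,3): b_2=3>2, not a PF.
3^3 − 16 = 27 − 16 = 11

11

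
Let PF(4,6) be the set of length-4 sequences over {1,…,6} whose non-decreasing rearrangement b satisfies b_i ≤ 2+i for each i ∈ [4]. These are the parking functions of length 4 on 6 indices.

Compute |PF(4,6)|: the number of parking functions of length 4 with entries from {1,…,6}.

1029

#PF = (6+1−4)·(6+1)^{4−1} = 3·343 = 1029 (Konheim–Weiss)
One tuple (3,3,4,3) → sorted (3,3,3,4): b_i ≤ 2+i ∀i, a PF.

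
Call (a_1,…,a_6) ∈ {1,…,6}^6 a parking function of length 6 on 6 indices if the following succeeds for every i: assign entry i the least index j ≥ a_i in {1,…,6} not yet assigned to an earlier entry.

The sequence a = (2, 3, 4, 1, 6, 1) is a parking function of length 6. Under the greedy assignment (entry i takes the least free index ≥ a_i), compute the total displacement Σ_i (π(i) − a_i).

4

Σπ = 6·7/2 = 21 (π permutes [6]); Σa = 2+3+4+1+6+1 = 17; disp = 21−17 = 4.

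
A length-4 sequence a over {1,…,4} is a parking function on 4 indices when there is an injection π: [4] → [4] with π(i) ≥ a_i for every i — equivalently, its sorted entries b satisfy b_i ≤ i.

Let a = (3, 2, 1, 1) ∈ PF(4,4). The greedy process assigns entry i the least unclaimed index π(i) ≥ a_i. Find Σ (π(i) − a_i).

3

Σπ = 4·5/2 = 10 (π permutes [4]); Σa = 3+2+1+1 = 7; disp = 10−7 = 3.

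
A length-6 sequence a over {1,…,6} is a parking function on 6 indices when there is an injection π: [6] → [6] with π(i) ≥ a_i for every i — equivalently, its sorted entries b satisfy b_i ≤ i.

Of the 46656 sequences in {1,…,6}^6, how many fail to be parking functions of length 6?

Count = (7−6)·7^(6−1) = 1 · 16807 = 16807
One tuple (5,4,5,2,2,4) → sorted (2,2,4,4,5,5): b_1=2>1, not a PF.
So 46656 − 16807 = 29849 fail.

29849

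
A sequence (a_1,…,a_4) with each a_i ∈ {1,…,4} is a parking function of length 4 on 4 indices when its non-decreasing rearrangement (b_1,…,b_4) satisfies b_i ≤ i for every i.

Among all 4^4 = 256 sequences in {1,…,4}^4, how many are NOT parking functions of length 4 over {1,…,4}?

|PF| = 1·5^3 = 1×125 = 125 (Konheim–Weiss)
Example (4,3,3,4) → sorted (3,3,4,4): b_1=3>1, not a PF.
Total 256; non-PF = 256−125 = 131

131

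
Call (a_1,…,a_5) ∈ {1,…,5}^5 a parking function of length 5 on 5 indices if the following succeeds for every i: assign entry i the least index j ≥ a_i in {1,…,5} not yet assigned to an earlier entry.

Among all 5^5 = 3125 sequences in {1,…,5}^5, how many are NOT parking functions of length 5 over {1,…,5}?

|PF| = (5−5+1)·(5+1)^(5−1) = 1×1296 = 1296
One tuple (3,3,4,3,4) → sorted (3,3,3,4,4): b_1=3>1, not a PF.
5^5 − 1296 = 3125 − 1296 = 1829

1829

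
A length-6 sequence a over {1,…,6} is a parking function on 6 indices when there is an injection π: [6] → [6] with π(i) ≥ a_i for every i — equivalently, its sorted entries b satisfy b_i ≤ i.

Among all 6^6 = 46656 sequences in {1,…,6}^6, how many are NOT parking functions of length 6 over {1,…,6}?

#PF = 1·7^5 = 1×16807 = 16807 (Konheim–Weiss)
Example (3,1,6,6,3,6) → sorted (1,3,3,6,6,6): b_2=3>2, not a PF.
Total 46656; non-PF = 46656−16807 = 29849

29849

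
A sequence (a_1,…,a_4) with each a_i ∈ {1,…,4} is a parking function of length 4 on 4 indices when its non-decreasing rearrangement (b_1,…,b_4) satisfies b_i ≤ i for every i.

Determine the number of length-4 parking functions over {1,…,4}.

125

|PF(4,4)| = 1·5^3 = 1 · 125 = 125
E.g. (1,3,4,2) → sorted (1,2,3,4): b_i ≤ i ∀i, a PF.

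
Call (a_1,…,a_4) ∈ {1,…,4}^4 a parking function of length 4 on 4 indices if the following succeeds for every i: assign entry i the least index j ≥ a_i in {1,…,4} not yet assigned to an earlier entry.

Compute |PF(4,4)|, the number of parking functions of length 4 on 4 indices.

125

Count = (4−4+1)·(4+1)^(4−1) = 1 · 125 = 125 (Pollak)
E.g. (2,2,2,1) → sorted (1,2,2,2): b_i ≤ i ∀i, a PF.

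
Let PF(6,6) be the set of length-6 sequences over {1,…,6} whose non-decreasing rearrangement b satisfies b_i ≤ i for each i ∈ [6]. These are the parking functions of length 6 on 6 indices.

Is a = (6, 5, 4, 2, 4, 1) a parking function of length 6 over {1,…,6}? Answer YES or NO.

NO

Rearranged: b = (1, 2, 4, 4, 5, 6).
  b_1=1 ≤ 1
  b_2=2 ≤ 2
  b_3=4 > 3
  fails at i=3 ⇒ NO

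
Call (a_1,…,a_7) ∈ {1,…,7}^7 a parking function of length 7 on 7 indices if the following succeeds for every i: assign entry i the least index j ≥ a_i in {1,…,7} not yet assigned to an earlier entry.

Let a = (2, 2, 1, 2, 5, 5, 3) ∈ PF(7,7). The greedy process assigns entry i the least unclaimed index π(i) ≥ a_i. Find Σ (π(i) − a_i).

8

Σπ = 28 ({1..7} each once); Σa = 2+2+1+2+5+5+3 = 20; disp = 28−20 = 8.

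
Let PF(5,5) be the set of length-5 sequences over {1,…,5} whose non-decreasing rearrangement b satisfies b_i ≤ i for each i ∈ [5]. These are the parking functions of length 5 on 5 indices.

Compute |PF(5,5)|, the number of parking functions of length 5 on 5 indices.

|PF(5,5)| = (5+1−5)·(5+1)^{5−1} = 1·1296 = 1296 (Konheim–Weiss)
Check (4,4,1,2,3) → sorted (1,2,3,4,4): b_i ≤ i ∀i, a PF.

1296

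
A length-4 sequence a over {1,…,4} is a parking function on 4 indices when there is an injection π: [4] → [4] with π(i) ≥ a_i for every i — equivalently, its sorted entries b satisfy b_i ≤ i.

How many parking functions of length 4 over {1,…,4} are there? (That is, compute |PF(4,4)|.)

|PF(4,4)| = (4+1−4)·(4+1)^{4−1} = 1 · 125 = 125 [KW]
One tuple (4,1,2,3) → sorted (1,2,3,4): b_i ≤ i ∀i, a PF.

125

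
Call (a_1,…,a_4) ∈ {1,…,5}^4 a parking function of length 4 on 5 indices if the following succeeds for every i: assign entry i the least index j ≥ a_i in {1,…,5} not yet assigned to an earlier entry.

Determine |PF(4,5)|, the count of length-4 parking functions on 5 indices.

|PF| = (5+1−4)·(5+1)^{4−1} = 2×216 = 432 (Pollak)
Example (1,3,2,3) → sorted (1,2,3,3): b_i ≤ 1+i ∀i, a PF.

432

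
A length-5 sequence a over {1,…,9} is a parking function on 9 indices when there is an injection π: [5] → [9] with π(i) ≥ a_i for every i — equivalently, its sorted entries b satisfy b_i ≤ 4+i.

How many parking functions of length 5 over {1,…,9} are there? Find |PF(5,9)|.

50000

|PF| = (10−5)·10^(5−1) = 5·10000 = 50000 [KW]
Example (7,1,2,8,4) → sorted (1,2,4,7,8): b_i ≤ 4+i ∀i, a PF.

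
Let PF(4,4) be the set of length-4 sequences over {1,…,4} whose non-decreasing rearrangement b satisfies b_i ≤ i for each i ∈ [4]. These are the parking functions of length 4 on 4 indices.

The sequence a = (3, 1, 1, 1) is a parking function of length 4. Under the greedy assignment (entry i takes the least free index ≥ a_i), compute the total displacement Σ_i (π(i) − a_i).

Σπ = 10 ({1..4} each once); Σa = 3+1+1+1 = 6; disp = 10−6 = 4.

4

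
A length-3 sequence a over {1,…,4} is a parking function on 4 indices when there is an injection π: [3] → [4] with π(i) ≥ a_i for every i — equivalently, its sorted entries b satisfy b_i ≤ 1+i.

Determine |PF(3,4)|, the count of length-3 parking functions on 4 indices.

|PF(3,4)| = (5−3)·5^(3−1) = 2×25 = 50
E.g. (2,2,2) → sorted (2,2,2): b_i ≤ 1+i ∀i, a PF.

50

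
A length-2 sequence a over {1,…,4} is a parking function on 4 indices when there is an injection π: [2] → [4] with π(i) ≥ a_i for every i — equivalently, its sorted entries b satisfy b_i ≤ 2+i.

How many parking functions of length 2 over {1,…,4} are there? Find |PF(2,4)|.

15

|PF(2,4)| = 3·5^1 = 3 · 5 = 15 (Konheim–Weiss)
E.g. (1,4) → sorted (1,4): b_i ≤ 2+i ∀i, a PF.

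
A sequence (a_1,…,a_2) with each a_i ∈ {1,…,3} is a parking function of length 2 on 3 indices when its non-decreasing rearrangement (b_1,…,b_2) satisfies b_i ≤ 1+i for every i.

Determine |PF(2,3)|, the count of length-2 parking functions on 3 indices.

|PF(2,3)| = (3−2+1)·(3+1)^(2−1) = 2 · 4 = 8 (Pollak)
E.g. (2,2) → sorted (2,2): b_i ≤ 1+i ∀i, a PF.

8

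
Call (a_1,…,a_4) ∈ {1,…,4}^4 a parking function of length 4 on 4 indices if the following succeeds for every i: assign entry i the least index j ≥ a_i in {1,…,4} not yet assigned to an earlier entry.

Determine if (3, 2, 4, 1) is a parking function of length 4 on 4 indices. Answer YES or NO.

Sorted: b = (1, 2, 3, 4).
  b_1=1 ≤ 1
  b_2=2 ≤ 2
  b_3=3 ≤ 3
  b_4=4 ≤ 4
All bounds hold ⇒ YES

YES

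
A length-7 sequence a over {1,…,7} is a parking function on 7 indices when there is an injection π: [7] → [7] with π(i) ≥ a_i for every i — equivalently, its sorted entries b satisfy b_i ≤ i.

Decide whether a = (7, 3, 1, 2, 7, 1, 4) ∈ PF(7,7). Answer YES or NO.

NO

Order a: b = (1, 1, 2, 3, 4, 7, 7).
  b_1=1 ≤ 1
  b_2=1 ≤ 2
  b_3=2 ≤ 3
  b_4=3 ≤ 4
  b_5=4 ≤ 5
  b_6=7 > 6
  fails at i=6 ⇒ NO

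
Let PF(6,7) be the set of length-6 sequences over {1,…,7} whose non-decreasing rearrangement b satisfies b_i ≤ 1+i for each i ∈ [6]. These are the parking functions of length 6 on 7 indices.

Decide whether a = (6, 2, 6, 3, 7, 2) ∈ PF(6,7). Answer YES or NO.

NO

Order a: b = (2, 2, 3, 6, 6, 7).
  b_1=2 ≤ 2
  b_2=2 ≤ 3
  b_3=3 ≤ 4
  b_4=6 > 5
  fails at i=4 ⇒ NO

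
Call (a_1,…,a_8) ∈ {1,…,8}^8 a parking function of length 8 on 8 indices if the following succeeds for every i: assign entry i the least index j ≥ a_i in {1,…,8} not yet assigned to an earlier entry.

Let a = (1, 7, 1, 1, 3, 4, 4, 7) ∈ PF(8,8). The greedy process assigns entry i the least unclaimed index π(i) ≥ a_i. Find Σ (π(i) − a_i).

Σπ = 8·9/2 = 36 (π permutes [8]); Σa = 1+7+1+1+3+4+4+7 = 28; disp = 36−28 = 8.

8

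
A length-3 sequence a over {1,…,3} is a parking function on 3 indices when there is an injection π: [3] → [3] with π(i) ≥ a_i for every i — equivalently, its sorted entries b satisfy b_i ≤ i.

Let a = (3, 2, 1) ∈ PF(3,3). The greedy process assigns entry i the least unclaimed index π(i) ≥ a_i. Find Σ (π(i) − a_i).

Σπ(i) = 1+…+3 = 6; Σa = 3+2+1 = 6; disp = 6−6 = 0.

0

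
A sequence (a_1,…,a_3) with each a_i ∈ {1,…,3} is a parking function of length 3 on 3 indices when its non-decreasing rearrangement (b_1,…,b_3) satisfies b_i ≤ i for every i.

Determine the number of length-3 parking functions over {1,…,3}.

16

Count = (4−3)·4^(3−1) = 1 · 16 = 16 (Konheim–Weiss)
E.g. (2,1,3) → sorted (1,2,3): b_i ≤ i ∀i, a PF.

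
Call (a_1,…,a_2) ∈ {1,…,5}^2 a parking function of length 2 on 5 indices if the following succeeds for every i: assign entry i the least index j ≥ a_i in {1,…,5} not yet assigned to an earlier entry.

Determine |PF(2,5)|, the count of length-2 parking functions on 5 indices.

Count = (6−2)·6^(2−1) = 4×6 = 24 (Pollak)
Check (3,5) → sorted (3,5): b_i ≤ 3+i ∀i, a PF.

24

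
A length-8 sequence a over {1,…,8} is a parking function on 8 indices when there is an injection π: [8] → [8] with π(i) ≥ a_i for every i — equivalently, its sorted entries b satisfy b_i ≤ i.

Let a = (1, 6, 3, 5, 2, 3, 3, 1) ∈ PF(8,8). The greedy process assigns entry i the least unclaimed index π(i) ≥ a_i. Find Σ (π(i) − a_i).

Σπ(i) = 1+…+8 = 36; Σa = 1+6+3+5+2+3+3+1 = 24; disp = 36−24 = 12.

12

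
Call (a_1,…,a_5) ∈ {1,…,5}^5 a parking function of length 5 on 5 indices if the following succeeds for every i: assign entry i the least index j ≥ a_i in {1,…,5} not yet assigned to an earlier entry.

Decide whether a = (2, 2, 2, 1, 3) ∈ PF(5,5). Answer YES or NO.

Order a: b = (1, 2, 2, 2, 3).
  b_1=1 ≤ 1
  b_2=2 ≤ 2
  b_3=2 ≤ 3
  b_4=2 ≤ 4
  b_5=3 ≤ 5
All bounds hold ⇒ YES

YES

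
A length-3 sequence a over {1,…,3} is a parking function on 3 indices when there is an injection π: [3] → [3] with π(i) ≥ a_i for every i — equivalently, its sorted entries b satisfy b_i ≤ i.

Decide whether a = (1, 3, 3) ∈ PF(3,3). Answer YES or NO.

Order a: b = (1, 3, 3).
  b_1=1 ≤ 1
  b_2=3 > 2
  fails at i=2 ⇒ NO

NO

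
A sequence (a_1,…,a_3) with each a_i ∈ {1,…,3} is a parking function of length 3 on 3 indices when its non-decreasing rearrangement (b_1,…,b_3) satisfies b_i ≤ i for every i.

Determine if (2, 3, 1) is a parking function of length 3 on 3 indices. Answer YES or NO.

YES

Rearranged: b = (1, 2, 3).
  b_1=1 ≤ 1
  b_2=2 ≤ 2
  b_3=3 ≤ 3
All bounds hold ⇒ YES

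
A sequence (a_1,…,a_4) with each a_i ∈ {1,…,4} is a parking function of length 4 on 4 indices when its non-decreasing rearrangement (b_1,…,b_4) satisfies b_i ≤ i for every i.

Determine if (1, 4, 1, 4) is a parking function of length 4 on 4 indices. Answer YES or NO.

NO

Rearranged: b = (1, 1, 4, 4).
  b_1=1 ≤ 1
  b_2=1 ≤ 2
  b_3=4 > 3
  fails at i=3 ⇒ NO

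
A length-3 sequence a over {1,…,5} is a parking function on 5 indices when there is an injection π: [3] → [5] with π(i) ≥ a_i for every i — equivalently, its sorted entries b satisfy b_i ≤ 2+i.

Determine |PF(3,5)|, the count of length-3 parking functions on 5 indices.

|PF| = 3·6^2 = 3·36 = 108 [KW]
E.g. (1,3,3) → sorted (1,3,3): b_i ≤ 2+i ∀i, a PF.

108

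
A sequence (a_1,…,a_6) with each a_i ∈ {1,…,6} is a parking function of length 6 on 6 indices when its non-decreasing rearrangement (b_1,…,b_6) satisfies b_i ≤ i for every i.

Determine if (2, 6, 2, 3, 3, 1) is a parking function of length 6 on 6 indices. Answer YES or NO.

Sorted: b = (1, 2, 2, 3, 3, 6).
  b_1=1 ≤ 1
  b_2=2 ≤ 2
  b_3=2 ≤ 3
  b_4=3 ≤ 4
  b_5=3 ≤ 5
  b_6=6 ≤ 6
All bounds hold ⇒ YES

YES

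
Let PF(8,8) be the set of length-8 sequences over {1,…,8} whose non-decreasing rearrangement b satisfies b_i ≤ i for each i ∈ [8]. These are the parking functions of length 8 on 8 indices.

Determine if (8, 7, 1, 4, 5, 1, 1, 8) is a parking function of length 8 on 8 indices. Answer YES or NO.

NO

Sorted: b = (1, 1, 1, 4, 5, 7, 8, 8).
  b_1=1 ≤ 1
  b_2=1 ≤ 2
  b_3=1 ≤ 3
  b_4=4 ≤ 4
  b_5=5 ≤ 5
  b_6=7 > 6
  fails at i=6 ⇒ NO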